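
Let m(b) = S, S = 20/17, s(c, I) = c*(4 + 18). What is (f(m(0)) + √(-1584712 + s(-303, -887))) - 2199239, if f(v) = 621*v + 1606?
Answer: -37347341/17 + I*√1591378 ≈ -2.1969e+6 + 1261.5*I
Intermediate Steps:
s(c, I) = 22*c (s(c, I) = c*22 = 22*c)
S = 20/17 (S = 20*(1/17) = 20/17 ≈ 1.1765)
m(b) = 20/17
f(v) = 1606 + 621*v
(f(m(0)) + √(-1584712 + s(-303, -887))) - 2199239 = ((1606 + 621*(20/17)) + √(-1584712 + 22*(-303))) - 2199239 = ((1606 + 12420/17) + √(-1584712 - 6666)) - 2199239 = (39722/17 + √(-1591378)) - 2199239 = (39722/17 + I*√1591378) - 2199239 = -37347341/17 + I*√1591378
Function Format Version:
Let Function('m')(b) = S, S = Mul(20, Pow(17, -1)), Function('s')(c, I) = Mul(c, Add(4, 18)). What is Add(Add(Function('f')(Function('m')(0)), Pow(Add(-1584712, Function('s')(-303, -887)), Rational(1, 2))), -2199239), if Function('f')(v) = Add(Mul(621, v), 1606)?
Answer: Add(Rational(-37347341, 17), Mul(I, Pow(1591378, Rational(1, 2)))) ≈ Add(-2.1969e+6, Mul(1261.5, I))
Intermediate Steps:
Function('s')(c, I) = Mul(22, c) (Function('s')(c, I) = Mul(c, 22) = Mul(22, c))
S = Rational(20, 17) (S = Mul(20, Rational(1, 17)) = Rational(20, 17) ≈ 1.1765)
Function('m')(b) = Rational(20, 17)
Function('f')(v) = Add(1606, Mul(621, v))
Add(Add(Function('f')(Function('m')(0)), Pow(Add(-1584712, Function('s')(-303, -887)), Rational(1, 2))), -2199239) = Add(Add(Add(1606, Mul(621, Rational(20, 17))), Pow(Add(-1584712, Mul(22, -303)), Rational(1, 2))), -2199239) = Add(Add(Add(1606, Rational(12420, 17)), Pow(Add(-1584712, -6666), Rational(1, 2))), -2199239) = Add(Add(Rational(39722, 17), Pow(-1591378, Rational(1, 2))), -2199239) = Add(Add(Rational(39722, 17), Mul(I, Pow(1591378, Rational(1, 2)))), -2199239) = Add(Rational(-37347341, 17), Mul(I, Pow(1591378, Rational(1, 2))))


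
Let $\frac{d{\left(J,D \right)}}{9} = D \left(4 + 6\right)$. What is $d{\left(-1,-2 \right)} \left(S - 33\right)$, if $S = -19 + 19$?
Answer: $5940$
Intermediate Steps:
$d{\left(J,D \right)} = 90 D$ ($d{\left(J,D \right)} = 9 D \left(4 + 6\right) = 9 D 10 = 9 \cdot 10 D = 90 D$)
$S = 0$
$d{\left(-1,-2 \right)} \left(S - 33\right) = 90 \left(-2\right) \left(0 - 33\right) = \left(-180\right) \left(-33\right) = 5940$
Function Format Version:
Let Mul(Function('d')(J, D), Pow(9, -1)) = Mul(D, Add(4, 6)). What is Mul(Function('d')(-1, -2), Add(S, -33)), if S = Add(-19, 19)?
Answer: 5940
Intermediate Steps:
Function('d')(J, D) = Mul(90, D) (Function('d')(J, D) = Mul(9, Mul(D, Add(4, 6))) = Mul(9, Mul(D, 10)) = Mul(9, Mul(10, D)) = Mul(90, D))
S = 0
Mul(Function('d')(-1, -2), Add(S, -33)) = Mul(Mul(90, -2), Add(0, -33)) = Mul(-180, -33) = 5940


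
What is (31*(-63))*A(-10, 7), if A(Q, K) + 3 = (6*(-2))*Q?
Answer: -228501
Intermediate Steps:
A(Q, K) = -3 - 12*Q (A(Q, K) = -3 + (6*(-2))*Q = -3 - 12*Q)
(31*(-63))*A(-10, 7) = (31*(-63))*(-3 - 12*(-10)) = -1953*(-3 + 120) = -1953*117 = -228501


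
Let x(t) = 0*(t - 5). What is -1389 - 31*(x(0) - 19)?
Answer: -800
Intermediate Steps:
x(t) = 0 (x(t) = 0*(-5 + t) = 0)
-1389 - 31*(x(0) - 19) = -1389 - 31*(0 - 19) = -1389 - 31*(-19) = -1389 - 1*(-589) = -1389 + 589 = -800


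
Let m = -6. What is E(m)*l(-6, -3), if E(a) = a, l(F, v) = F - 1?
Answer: 42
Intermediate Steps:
l(F, v) = -1 + F
E(m)*l(-6, -3) = -6*(-1 - 6) = -6*(-7) = 42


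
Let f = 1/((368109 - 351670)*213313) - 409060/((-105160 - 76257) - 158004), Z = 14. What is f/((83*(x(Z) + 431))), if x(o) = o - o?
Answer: 1434431233946841/42578150255982041231 ≈ 3.3689e-5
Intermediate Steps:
x(o) = 0
f = 1434431233946841/1190231466636347 (f = (1/213313)/16439 - 409060/(-181417 - 158004) = (1/16439)*(1/213313) - 409060/(-339421) = 1/3506652407 - 409060*(-1/339421) = 1/3506652407 + 409060/339421 = 1434431233946841/1190231466636347 ≈ 1.2052)
f/((83*(x(Z) + 431))) = 1434431233946841/(1190231466636347*((83*(0 + 431)))) = 1434431233946841/(1190231466636347*((83*431))) = (1434431233946841/1190231466636347)/35773 = (1434431233946841/1190231466636347)*(1/35773) = 1434431233946841/42578150255982041231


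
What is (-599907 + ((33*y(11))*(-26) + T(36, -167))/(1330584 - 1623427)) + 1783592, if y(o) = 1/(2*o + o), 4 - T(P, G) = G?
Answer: 346633866310/292843 ≈ 1.1837e+6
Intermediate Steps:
T(P, G) = 4 - G
y(o) = 1/(3*o)
(-599907 + ((33*y(11))*(-26) + T(36, -167))/(1330584 - 1623427)) + 1783592 = (-599907 + ((33*((⅓)/11))*(-26) + (4 - 1*(-167)))/(1330584 - 1623427)) + 1783592 = (-599907 + ((33*((⅓)*(1/11)))*(-26) + (4 + 167))/(-292843)) + 1783592 = (-599907 + ((33*(1/33))*(-26) + 171)*(-1/292843)) + 1783592 = (-599907 + (1*(-26) + 171)*(-1/292843)) + 1783592 = (-599907 + (-26 + 171)*(-1/292843)) + 1783592 = (-599907 + 145*(-1/292843)) + 1783592 = (-599907 - 145/292843) + 1783592 = -175678565746/292843 + 1783592 = 346633866310/292843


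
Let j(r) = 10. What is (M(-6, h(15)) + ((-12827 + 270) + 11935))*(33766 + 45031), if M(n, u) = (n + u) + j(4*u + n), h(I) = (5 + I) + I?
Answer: -45938651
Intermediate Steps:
h(I) = 5 + 2*I
M(n, u) = 10 + n + u (M(n, u) = (n + u) + 10 = 10 + n + u)
(M(-6, h(15)) + ((-12827 + 270) + 11935))*(33766 + 45031) = ((10 - 6 + (5 + 2*15)) + ((-12827 + 270) + 11935))*(33766 + 45031) = ((10 - 6 + (5 + 30)) + (-12557 + 11935))*78797 = ((10 - 6 + 35) - 622)*78797 = (39 - 622)*78797 = -583*78797 = -45938651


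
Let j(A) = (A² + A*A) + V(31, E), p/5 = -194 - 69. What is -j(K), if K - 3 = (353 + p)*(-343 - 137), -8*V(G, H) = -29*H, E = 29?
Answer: -3411601091545/8 ≈ -4.2645e+11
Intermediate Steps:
V(G, H) = 29*H/8 (V(G, H) = -(-29)*H/8 = 29*H/8)
p = -1315 (p = 5*(-194 - 69) = 5*(-263) = -1315)
K = 461763 (K = 3 + (353 - 1315)*(-343 - 137) = 3 - 962*(-480) = 3 + 461760 = 461763)
j(A) = 841/8 + 2*A² (j(A) = (A² + A*A) + (29/8)*29 = (A² + A²) + 841/8 = 2*A² + 841/8 = 841/8 + 2*A²)
-j(K) = -(841/8 + 2*461763²) = -(841/8 + 2*213225068169) = -(841/8 + 426450136338) = -1*3411601091545/8 = -3411601091545/8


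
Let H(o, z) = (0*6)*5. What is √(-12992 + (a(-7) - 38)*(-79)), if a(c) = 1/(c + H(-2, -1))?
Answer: I*√488957/7 ≈ 99.894*I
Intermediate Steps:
H(o, z) = 0 (H(o, z) = 0*5 = 0)
a(c) = 1/c (a(c) = 1/(c + 0) = 1/c)
√(-12992 + (a(-7) - 38)*(-79)) = √(-12992 + (1/(-7) - 38)*(-79)) = √(-12992 + (-⅐ - 38)*(-79)) = √(-12992 - 267/7*(-79)) = √(-12992 + 21093/7) = √(-69851/7) = I*√488957/7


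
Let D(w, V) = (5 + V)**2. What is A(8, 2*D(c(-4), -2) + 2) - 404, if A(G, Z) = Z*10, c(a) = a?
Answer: -204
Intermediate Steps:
A(G, Z) = 10*Z
A(8, 2*D(c(-4), -2) + 2) - 404 = 10*(2*(5 - 2)**2 + 2) - 404 = 10*(2*3**2 + 2) - 404 = 10*(2*9 + 2) - 404 = 10*(18 + 2) - 404 = 10*20 - 404 = 200 - 404 = -204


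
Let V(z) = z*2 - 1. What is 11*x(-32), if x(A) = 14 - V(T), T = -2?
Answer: 209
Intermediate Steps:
V(z) = -1 + 2*z (V(z) = 2*z - 1 = -1 + 2*z)
x(A) = 19 (x(A) = 14 - (-1 + 2*(-2)) = 14 - (-1 - 4) = 14 - 1*(-5) = 14 + 5 = 19)
11*x(-32) = 11*19 = 209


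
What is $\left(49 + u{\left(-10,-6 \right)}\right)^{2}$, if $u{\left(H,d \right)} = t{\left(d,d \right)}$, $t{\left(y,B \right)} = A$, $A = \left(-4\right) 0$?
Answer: $2401$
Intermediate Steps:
$A = 0$
$t{\left(y,B \right)} = 0$
$u{\left(H,d \right)} = 0$
$\left(49 + u{\left(-10,-6 \right)}\right)^{2} = \left(49 + 0\right)^{2} = 49^{2} = 2401$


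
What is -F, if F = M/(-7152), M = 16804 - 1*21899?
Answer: -5095/7152 ≈ -0.71239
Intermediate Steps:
M = -5095 (M = 16804 - 21899 = -5095)
F = 5095/7152 (F = -5095/(-7152) = -5095*(-1/7152) = 5095/7152 ≈ 0.71239)
-F = -1*5095/7152 = -5095/7152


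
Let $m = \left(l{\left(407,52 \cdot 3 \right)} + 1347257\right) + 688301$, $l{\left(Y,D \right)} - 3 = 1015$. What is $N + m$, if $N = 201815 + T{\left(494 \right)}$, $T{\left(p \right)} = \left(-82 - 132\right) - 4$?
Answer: $2238173$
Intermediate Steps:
$l{\left(Y,D \right)} = 1018$ ($l{\left(Y,D \right)} = 3 + 1015 = 1018$)
$m = 2036576$ ($m = \left(1018 + 1347257\right) + 688301 = 1348275 + 688301 = 2036576$)
$T{\left(p \right)} = -218$ ($T{\left(p \right)} = -214 - 4 = -218$)
$N = 201597$ ($N = 201815 - 218 = 201597$)
$N + m = 201597 + 2036576 = 2238173$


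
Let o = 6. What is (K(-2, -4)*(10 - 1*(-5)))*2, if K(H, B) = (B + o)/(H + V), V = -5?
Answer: -60/7 ≈ -8.5714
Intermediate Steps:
K(H, B) = (6 + B)/(-5 + H) (K(H, B) = (B + 6)/(H - 5) = (6 + B)/(-5 + H))
(K(-2, -4)*(10 - 1*(-5)))*2 = (((6 - 4)/(-5 - 2))*(10 - 1*(-5)))*2 = ((2/(-7))*(10 + 5))*2 = (-1/7*2*15)*2 = -2/7*15*2 = -30/7*2 = -60/7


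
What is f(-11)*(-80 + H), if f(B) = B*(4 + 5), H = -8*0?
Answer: 7920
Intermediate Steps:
H = 0
f(B) = 9*B (f(B) = B*9 = 9*B)
f(-11)*(-80 + H) = (9*(-11))*(-80 + 0) = -99*(-80) = 7920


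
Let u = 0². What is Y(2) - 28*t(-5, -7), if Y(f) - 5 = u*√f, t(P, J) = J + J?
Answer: 397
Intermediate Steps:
u = 0
t(P, J) = 2*J
Y(f) = 5 (Y(f) = 5 + 0*√f = 5 + 0 = 5)
Y(2) - 28*t(-5, -7) = 5 - 56*(-7) = 5 - 28*(-14) = 5 + 392 = 397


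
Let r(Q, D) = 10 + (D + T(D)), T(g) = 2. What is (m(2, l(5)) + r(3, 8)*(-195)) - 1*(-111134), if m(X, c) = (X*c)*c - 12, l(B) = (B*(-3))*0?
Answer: 107222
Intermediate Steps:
l(B) = 0 (l(B) = -3*B*0 = 0)
m(X, c) = -12 + X*c² (m(X, c) = X*c² - 12 = -12 + X*c²)
r(Q, D) = 12 + D (r(Q, D) = 10 + (D + 2) = 10 + (2 + D) = 12 + D)
(m(2, l(5)) + r(3, 8)*(-195)) - 1*(-111134) = ((-12 + 2*0²) + (12 + 8)*(-195)) - 1*(-111134) = ((-12 + 2*0) + 20*(-195)) + 111134 = ((-12 + 0) - 3900) + 111134 = (-12 - 3900) + 111134 = -3912 + 111134 = 107222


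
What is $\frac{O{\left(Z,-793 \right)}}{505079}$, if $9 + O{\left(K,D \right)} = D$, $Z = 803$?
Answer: $- \frac{802}{505079} \approx -0.0015879$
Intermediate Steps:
$O{\left(K,D \right)} = -9 + D$
$\frac{O{\left(Z,-793 \right)}}{505079} = \frac{-9 - 793}{505079} = \left(-802\right) \frac{1}{505079} = - \frac{802}{505079}$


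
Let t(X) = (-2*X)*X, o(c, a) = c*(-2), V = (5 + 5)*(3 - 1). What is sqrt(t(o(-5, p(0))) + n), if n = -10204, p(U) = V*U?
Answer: 102*I ≈ 102.0*I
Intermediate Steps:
V = 20 (V = 10*2 = 20)
p(U) = 20*U
o(c, a) = -2*c
t(X) = -2*X**2
sqrt(t(o(-5, p(0))) + n) = sqrt(-2*(-2*(-5))**2 - 10204) = sqrt(-2*10**2 - 10204) = sqrt(-2*100 - 10204) = sqrt(-200 - 10204) = sqrt(-10404) = 102*I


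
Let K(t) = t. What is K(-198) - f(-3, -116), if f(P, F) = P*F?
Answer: -546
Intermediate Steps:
f(P, F) = F*P
K(-198) - f(-3, -116) = -198 - (-116)*(-3) = -198 - 1*348 = -198 - 348 = -546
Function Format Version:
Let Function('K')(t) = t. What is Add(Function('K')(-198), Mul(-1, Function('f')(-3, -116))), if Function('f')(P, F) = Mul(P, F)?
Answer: -546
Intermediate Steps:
Function('f')(P, F) = Mul(F, P)
Add(Function('K')(-198), Mul(-1, Function('f')(-3, -116))) = Add(-198, Mul(-1, Mul(-116, -3))) = Add(-198, Mul(-1, 348)) = Add(-198, -348) = -546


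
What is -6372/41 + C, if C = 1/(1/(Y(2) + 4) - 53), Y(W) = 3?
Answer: -2357927/15170 ≈ -155.43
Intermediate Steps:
C = -7/370 (C = 1/(1/(3 + 4) - 53) = 1/(1/7 - 53) = 1/(⅐ - 53) = 1/(-370/7) = -7/370 ≈ -0.018919)
-6372/41 + C = -6372/41 - 7/370 = -2357927/15170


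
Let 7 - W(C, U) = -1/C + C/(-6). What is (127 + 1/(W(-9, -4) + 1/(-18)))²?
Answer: 4141225/256 ≈ 16177.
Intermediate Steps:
W(C, U) = 7 + 1/C + C/6 (W(C, U) = 7 - (-1/C + C/(-6)) = 7 - (-1/C + C*(-⅙)) = 7 - (-1/C - C/6) = 7 + (1/C + C/6) = 7 + 1/C + C/6)
(127 + 1/(W(-9, -4) + 1/(-18)))² = (127 + 1/((7 + 1/(-9) + (⅙)*(-9)) + 1/(-18)))² = (127 + 1/((7 - ⅑ - 3/2) - 1/18))² = (127 + 1/(97/18 - 1/18))² = (127 + 1/(16/3))² = (127 + 3/16)² = (2035/16)² = 4141225/256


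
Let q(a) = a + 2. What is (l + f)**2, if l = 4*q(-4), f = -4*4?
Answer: 576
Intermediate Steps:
f = -16
q(a) = 2 + a
l = -8 (l = 4*(2 - 4) = 4*(-2) = -8)
(l + f)**2 = (-8 - 16)**2 = (-24)**2 = 576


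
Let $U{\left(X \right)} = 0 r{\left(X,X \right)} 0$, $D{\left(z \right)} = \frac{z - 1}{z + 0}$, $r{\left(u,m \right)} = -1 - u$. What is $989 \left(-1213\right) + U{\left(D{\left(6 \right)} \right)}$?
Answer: $-1199657$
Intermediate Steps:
$D{\left(z \right)} = \frac{-1 + z}{z}$
$U{\left(X \right)} = 0$ ($U{\left(X \right)} = 0 \left(-1 - X\right) 0 = 0 \cdot 0 = 0$)
$989 \left(-1213\right) + U{\left(D{\left(6 \right)} \right)} = 989 \left(-1213\right) + 0 = -1199657 + 0 = -1199657$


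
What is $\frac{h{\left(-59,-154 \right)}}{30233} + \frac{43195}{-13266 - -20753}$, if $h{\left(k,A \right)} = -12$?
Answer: $\frac{1305824591}{226354471} \approx 5.7689$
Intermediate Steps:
$\frac{h{\left(-59,-154 \right)}}{30233} + \frac{43195}{-13266 - -20753} = - \frac{12}{30233} + \frac{43195}{-13266 - -20753} = \left(-12\right) \frac{1}{30233} + \frac{43195}{-13266 + 20753} = - \frac{12}{30233} + \frac{43195}{7487} = \frac{1305824591}{226354471}$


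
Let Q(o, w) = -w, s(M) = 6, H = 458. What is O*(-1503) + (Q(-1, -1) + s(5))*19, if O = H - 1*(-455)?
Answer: -1372106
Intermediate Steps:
O = 913 (O = 458 - 1*(-455) = 458 + 455 = 913)
O*(-1503) + (Q(-1, -1) + s(5))*19 = 913*(-1503) + (-1*(-1) + 6)*19 = -1372239 + (1 + 6)*19 = -1372239 + 7*19 = -1372239 + 133 = -1372106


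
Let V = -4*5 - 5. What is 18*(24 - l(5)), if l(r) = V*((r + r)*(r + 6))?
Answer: 49932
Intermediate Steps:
V = -25 (V = -20 - 5 = -25)
l(r) = -50*r*(6 + r) (l(r) = -25*(r + r)*(r + 6) = -25*2*r*(6 + r) = -50*r*(6 + r))
18*(24 - l(5)) = 18*(24 - (-50)*5*(6 + 5)) = 18*(24 - (-50)*5*11) = 18*(24 - 1*(-2750)) = 18*(24 + 2750) = 18*2774 = 49932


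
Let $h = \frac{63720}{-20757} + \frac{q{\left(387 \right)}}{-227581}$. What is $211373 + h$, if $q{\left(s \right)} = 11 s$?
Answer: $\frac{332830024940624}{1574632939} \approx 2.1137 \cdot 10^{5}$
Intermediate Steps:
$h = - \frac{4863274623}{1574632939}$ ($h = \frac{63720}{-20757} + \frac{11 \cdot 387}{-227581} = 63720 \left(- \frac{1}{20757}\right) + 4257 \left(- \frac{1}{227581}\right) = - \frac{21240}{6919} - \frac{4257}{227581} = - \frac{4863274623}{1574632939} \approx -3.0885$)
$211373 + h = 211373 - \frac{4863274623}{1574632939} = \frac{332830024940624}{1574632939}$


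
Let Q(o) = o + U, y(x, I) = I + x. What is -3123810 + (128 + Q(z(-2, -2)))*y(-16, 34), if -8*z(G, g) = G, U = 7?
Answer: -6242751/2 ≈ -3.1214e+6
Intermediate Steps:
z(G, g) = -G/8
Q(o) = 7 + o (Q(o) = o + 7 = 7 + o)
-3123810 + (128 + Q(z(-2, -2)))*y(-16, 34) = -3123810 + (128 + (7 - 1/8*(-2)))*(34 - 16) = -3123810 + (128 + (7 + 1/4))*18 = -3123810 + (128 + 29/4)*18 = -3123810 + (541/4)*18 = -3123810 + 4869/2 = -6242751/2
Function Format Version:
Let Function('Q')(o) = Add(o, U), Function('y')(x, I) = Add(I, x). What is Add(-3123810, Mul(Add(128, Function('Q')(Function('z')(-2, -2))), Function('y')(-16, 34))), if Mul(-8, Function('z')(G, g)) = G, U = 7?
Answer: Rational(-6242751, 2) ≈ -3.1214e+6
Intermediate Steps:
Function('z')(G, g) = Mul(Rational(-1, 8), G)
Function('Q')(o) = Add(7, o) (Function('Q')(o) = Add(o, 7) = Add(7, o))
Add(-3123810, Mul(Add(128, Function('Q')(Function('z')(-2, -2))), Function('y')(-16, 34))) = Add(-3123810, Mul(Add(128, Add(7, Mul(Rational(-1, 8), -2))), Add(34, -16))) = Add(-3123810, Mul(Add(128, Add(7, Rational(1, 4))), 18)) = Add(-3123810, Mul(Add(128, Rational(29, 4)), 18)) = Add(-3123810, Mul(Rational(541, 4), 18)) = Add(-3123810, Rational(4869, 2)) = Rational(-6242751, 2)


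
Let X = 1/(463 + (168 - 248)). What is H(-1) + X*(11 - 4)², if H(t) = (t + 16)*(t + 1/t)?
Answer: -11441/383 ≈ -29.872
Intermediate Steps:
H(t) = (16 + t)*(t + 1/t)
X = 1/383 (X = 1/(463 - 80) = 1/383 ≈ 0.0026110)
H(-1) + X*(11 - 4)² = (1 + (-1)² + 16*(-1) + 16/(-1)) + (11 - 4)²/383 = (1 + 1 - 16 + 16*(-1)) + (1/383)*7² = (1 + 1 - 16 - 16) + (1/383)*49 = -30 + 49/383 = -11441/383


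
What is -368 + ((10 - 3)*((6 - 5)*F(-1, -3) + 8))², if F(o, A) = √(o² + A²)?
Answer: 3258 + 784*√10 ≈ 5737.2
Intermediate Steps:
F(o, A) = √(A² + o²)
-368 + ((10 - 3)*((6 - 5)*F(-1, -3) + 8))² = -368 + ((10 - 3)*((6 - 5)*√((-3)² + (-1)²) + 8))² = -368 + (7*(1*√(9 + 1) + 8))² = -368 + (7*(1*√10 + 8))² = -368 + (7*(√10 + 8))² = -368 + (7*(8 + √10))² = -368 + (56 + 7*√10)²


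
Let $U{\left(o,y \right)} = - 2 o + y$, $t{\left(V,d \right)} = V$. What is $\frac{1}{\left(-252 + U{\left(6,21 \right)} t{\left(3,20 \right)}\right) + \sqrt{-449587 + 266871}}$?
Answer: $- \frac{225}{233341} - \frac{2 i \sqrt{45679}}{233341} \approx -0.00096425 - 0.0018319 i$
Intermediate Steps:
$U{\left(o,y \right)} = y - 2 o$
$\frac{1}{\left(-252 + U{\left(6,21 \right)} t{\left(3,20 \right)}\right) + \sqrt{-449587 + 266871}} = \frac{1}{\left(-252 + \left(21 - 12\right) 3\right) + \sqrt{-449587 + 266871}} = \frac{1}{\left(-252 + \left(21 - 12\right) 3\right) + \sqrt{-182716}} = \frac{1}{\left(-252 + 9 \cdot 3\right) + 2 i \sqrt{45679}} = \frac{1}{\left(-252 + 27\right) + 2 i \sqrt{45679}} = \frac{1}{-225 + 2 i \sqrt{45679}}$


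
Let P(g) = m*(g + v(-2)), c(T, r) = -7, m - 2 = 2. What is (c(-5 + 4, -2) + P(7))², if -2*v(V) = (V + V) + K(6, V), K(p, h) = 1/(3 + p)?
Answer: 67081/81 ≈ 828.16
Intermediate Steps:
m = 4 (m = 2 + 2 = 4)
v(V) = -1/18 - V (v(V) = -((V + V) + 1/(3 + 6))/2 = -(2*V + 1/9)/2 = -(2*V + ⅑)/2 = -(⅑ + 2*V)/2 = -1/18 - V)
P(g) = 70/9 + 4*g (P(g) = 4*(g + (-1/18 - 1*(-2))) = 4*(g + (-1/18 + 2)) = 4*(g + 35/18) = 4*(35/18 + g) = 70/9 + 4*g)
(c(-5 + 4, -2) + P(7))² = (-7 + (70/9 + 4*7))² = (-7 + (70/9 + 28))² = (-7 + 322/9)² = (259/9)² = 67081/81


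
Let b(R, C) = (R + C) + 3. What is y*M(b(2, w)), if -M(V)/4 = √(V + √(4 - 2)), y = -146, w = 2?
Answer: 584*√(7 + √2) ≈ 1694.0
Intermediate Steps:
b(R, C) = 3 + C + R (b(R, C) = (C + R) + 3 = 3 + C + R)
M(V) = -4*√(V + √2) (M(V) = -4*√(V + √(4 - 2)) = -4*√(V + √2))
y*M(b(2, w)) = -(-584)*√((3 + 2 + 2) + √2) = -(-584)*√(7 + √2) = 584*√(7 + √2)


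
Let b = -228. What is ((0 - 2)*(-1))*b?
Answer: -456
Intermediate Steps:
((0 - 2)*(-1))*b = ((0 - 2)*(-1))*(-228) = -2*(-1)*(-228) = 2*(-228) = -456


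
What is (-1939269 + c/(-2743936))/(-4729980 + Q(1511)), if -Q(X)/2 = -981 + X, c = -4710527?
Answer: 5321225312257/12981670973440 ≈ 0.40990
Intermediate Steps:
Q(X) = 1962 - 2*X (Q(X) = -2*(-981 + X) = 1962 - 2*X)
(-1939269 + c/(-2743936))/(-4729980 + Q(1511)) = (-1939269 - 4710527/(-2743936))/(-4729980 + (1962 - 2*1511)) = (-1939269 - 4710527*(-1/2743936))/(-4729980 + (1962 - 3022)) = (-1939269 + 4710527/2743936)/(-4729980 - 1060) = -5321225312257/2743936/(-4731040) = -5321225312257/2743936*(-1/4731040) = 5321225312257/12981670973440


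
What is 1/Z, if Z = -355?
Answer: -1/355 ≈ -0.0028169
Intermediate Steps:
1/Z = 1/(-355) = -1/355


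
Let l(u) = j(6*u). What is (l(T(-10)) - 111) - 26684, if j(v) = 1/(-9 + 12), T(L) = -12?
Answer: -80384/3 ≈ -26795.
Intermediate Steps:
j(v) = ⅓ (j(v) = 1/3 = ⅓)
l(u) = ⅓
(l(T(-10)) - 111) - 26684 = (⅓ - 111) - 26684 = -332/3 - 26684 = -80384/3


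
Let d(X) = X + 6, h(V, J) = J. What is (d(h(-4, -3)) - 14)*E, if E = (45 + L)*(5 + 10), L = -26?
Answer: -3135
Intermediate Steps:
d(X) = 6 + X
E = 285 (E = (45 - 26)*(5 + 10) = 19*15 = 285)
(d(h(-4, -3)) - 14)*E = ((6 - 3) - 14)*285 = (3 - 14)*285 = -11*285 = -3135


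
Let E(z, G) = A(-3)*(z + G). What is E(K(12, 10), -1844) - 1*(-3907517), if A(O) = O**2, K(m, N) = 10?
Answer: 3891011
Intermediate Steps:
E(z, G) = 9*G + 9*z (E(z, G) = (-3)**2*(z + G) = 9*(G + z) = 9*G + 9*z)
E(K(12, 10), -1844) - 1*(-3907517) = (9*(-1844) + 9*10) - 1*(-3907517) = (-16596 + 90) + 3907517 = -16506 + 3907517 = 3891011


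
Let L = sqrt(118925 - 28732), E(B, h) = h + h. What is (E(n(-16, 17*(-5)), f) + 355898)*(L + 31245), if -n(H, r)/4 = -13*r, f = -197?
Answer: 11107722480 + 355504*sqrt(90193) ≈ 1.1214e+10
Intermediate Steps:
n(H, r) = 52*r (n(H, r) = -(-52)*r = 52*r)
E(B, h) = 2*h
L = sqrt(90193) ≈ 300.32
(E(n(-16, 17*(-5)), f) + 355898)*(L + 31245) = (2*(-197) + 355898)*(sqrt(90193) + 31245) = (-394 + 355898)*(31245 + sqrt(90193)) = 355504*(31245 + sqrt(90193)) = 11107722480 + 355504*sqrt(90193)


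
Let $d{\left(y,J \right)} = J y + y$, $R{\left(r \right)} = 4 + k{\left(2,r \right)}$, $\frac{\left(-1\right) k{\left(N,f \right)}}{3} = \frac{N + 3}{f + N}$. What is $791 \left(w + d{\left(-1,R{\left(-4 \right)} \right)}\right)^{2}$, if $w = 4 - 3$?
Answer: $\frac{418439}{4} \approx 1.0461 \cdot 10^{5}$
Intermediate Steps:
$k{\left(N,f \right)} = - \frac{3 \left(3 + N\right)}{N + f}$ ($k{\left(N,f \right)} = - 3 \frac{N + 3}{f + N} = - 3 \frac{3 + N}{N + f} = - \frac{3 \left(3 + N\right)}{N + f}$)
$R{\left(r \right)} = 4 - \frac{15}{2 + r}$ ($R{\left(r \right)} = 4 + \frac{3 \left(-3 - 2\right)}{2 + r} = 4 + 3 \frac{1}{2 + r} \left(-5\right) = 4 - \frac{15}{2 + r}$)
$d{\left(y,J \right)} = y + J y$
$w = 1$
$791 \left(w + d{\left(-1,R{\left(-4 \right)} \right)}\right)^{2} = 791 \left(1 - \left(1 + \frac{-7 + 4 \left(-4\right)}{2 - 4}\right)\right)^{2} = 791 \left(1 - \left(1 + \frac{-7 - 16}{-2}\right)\right)^{2} = 791 \left(1 - \left(1 - - \frac{23}{2}\right)\right)^{2} = 791 \left(1 - \left(1 + \frac{23}{2}\right)\right)^{2} = 791 \left(1 - \frac{25}{2}\right)^{2} = 791 \left(- \frac{23}{2}\right)^{2} = 791 \cdot \frac{529}{4} = \frac{418439}{4}$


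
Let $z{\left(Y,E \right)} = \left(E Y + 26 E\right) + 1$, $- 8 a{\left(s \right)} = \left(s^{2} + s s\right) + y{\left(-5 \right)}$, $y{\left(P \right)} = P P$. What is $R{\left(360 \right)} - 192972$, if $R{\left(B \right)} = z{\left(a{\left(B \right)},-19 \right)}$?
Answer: $\frac{3377555}{8} \approx 4.2219 \cdot 10^{5}$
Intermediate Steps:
$y{\left(P \right)} = P^{2}$
$a{\left(s \right)} = - \frac{25}{8} - \frac{s^{2}}{4}$ ($a{\left(s \right)} = - \frac{\left(s^{2} + s s\right) + \left(-5\right)^{2}}{8} = - \frac{\left(s^{2} + s^{2}\right) + 25}{8} = - \frac{2 s^{2} + 25}{8} = - \frac{25 + 2 s^{2}}{8} = - \frac{25}{8} - \frac{s^{2}}{4}$)
$z{\left(Y,E \right)} = 1 + 26 E + E Y$ ($z{\left(Y,E \right)} = \left(26 E + E Y\right) + 1 = 1 + 26 E + E Y$)
$R{\left(B \right)} = - \frac{3469}{8} + \frac{19 B^{2}}{4}$ ($R{\left(B \right)} = 1 + 26 \left(-19\right) - 19 \left(- \frac{25}{8} - \frac{B^{2}}{4}\right) = 1 - 494 + \left(\frac{475}{8} + \frac{19 B^{2}}{4}\right) = - \frac{3469}{8} + \frac{19 B^{2}}{4}$)
$R{\left(360 \right)} - 192972 = \left(- \frac{3469}{8} + \frac{19 \cdot 360^{2}}{4}\right) - 192972 = \left(- \frac{3469}{8} + \frac{19}{4} \cdot 129600\right) - 192972 = \left(- \frac{3469}{8} + 615600\right) - 192972 = \frac{4921331}{8} - 192972 = \frac{3377555}{8}$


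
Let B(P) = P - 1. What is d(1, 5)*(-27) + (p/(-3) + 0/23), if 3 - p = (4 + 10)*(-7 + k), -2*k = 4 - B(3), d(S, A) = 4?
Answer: -439/3 ≈ -146.33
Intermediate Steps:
B(P) = -1 + P
k = -1 (k = -(4 - (-1 + 3))/2 = -(4 - 1*2)/2 = -(4 - 2)/2 = -½*2 = -1)
p = 115 (p = 3 - (4 + 10)*(-7 - 1) = 3 - 14*(-8) = 3 - 1*(-112) = 3 + 112 = 115)
d(1, 5)*(-27) + (p/(-3) + 0/23) = 4*(-27) + (115/(-3) + 0/23) = -108 + (115*(-⅓) + 0*(1/23)) = -108 + (-115/3 + 0) = -108 - 115/3 = -439/3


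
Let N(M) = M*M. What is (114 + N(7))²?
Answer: 26569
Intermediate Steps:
N(M) = M²
(114 + N(7))² = (114 + 7²)² = (114 + 49)² = 163² = 26569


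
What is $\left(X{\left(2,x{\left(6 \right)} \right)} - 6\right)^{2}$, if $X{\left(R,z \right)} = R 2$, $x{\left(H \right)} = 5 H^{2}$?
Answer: $4$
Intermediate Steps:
$X{\left(R,z \right)} = 2 R$
$\left(X{\left(2,x{\left(6 \right)} \right)} - 6\right)^{2} = \left(2 \cdot 2 - 6\right)^{2} = \left(4 - 6\right)^{2} = \left(-2\right)^{2} = 4$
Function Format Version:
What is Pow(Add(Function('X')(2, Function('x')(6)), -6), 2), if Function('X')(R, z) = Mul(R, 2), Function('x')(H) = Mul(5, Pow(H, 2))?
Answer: 4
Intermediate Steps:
Function('X')(R, z) = Mul(2, R)
Pow(Add(Function('X')(2, Function('x')(6)), -6), 2) = Pow(Add(Mul(2, 2), -6), 2) = Pow(Add(4, -6), 2) = Pow(-2, 2) = 4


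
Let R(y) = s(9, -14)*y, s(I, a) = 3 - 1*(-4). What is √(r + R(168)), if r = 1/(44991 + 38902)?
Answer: √8276729771917/83893 ≈ 34.293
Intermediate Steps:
s(I, a) = 7 (s(I, a) = 3 + 4 = 7)
r = 1/83893 ≈ 1.1920e-5
R(y) = 7*y
√(r + R(168)) = √(1/83893 + 7*168) = √(1/83893 + 1176) = √(98658169/83893) = √8276729771917/83893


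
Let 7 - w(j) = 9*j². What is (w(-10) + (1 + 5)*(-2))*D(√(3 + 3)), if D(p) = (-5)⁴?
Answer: -565625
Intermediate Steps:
D(p) = 625
w(j) = 7 - 9*j²
(w(-10) + (1 + 5)*(-2))*D(√(3 + 3)) = ((7 - 9*(-10)²) + (1 + 5)*(-2))*625 = ((7 - 9*100) + 6*(-2))*625 = ((7 - 900) - 12)*625 = (-893 - 12)*625 = -905*625 = -565625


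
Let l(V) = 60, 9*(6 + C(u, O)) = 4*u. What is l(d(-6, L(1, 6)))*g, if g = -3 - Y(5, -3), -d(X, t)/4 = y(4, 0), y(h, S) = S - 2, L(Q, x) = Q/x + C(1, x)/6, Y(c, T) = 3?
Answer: -360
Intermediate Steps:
C(u, O) = -6 + 4*u/9 (C(u, O) = -6 + (4*u)/9 = -6 + 4*u/9)
L(Q, x) = -25/27 + Q/x (L(Q, x) = Q/x + (-6 + (4/9)*1)/6 = Q/x + (-6 + 4/9)*(⅙) = Q/x - 50/9*⅙ = Q/x - 25/27 = -25/27 + Q/x)
y(h, S) = -2 + S
d(X, t) = 8 (d(X, t) = -4*(-2 + 0) = -4*(-2) = 8)
g = -6 (g = -3 - 1*3 = -3 - 3 = -6)
l(d(-6, L(1, 6)))*g = 60*(-6) = -360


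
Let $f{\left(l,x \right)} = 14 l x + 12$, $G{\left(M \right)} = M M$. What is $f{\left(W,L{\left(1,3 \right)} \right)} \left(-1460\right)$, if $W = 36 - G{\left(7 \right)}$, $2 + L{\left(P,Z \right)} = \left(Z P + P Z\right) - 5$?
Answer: $-283240$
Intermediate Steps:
$G{\left(M \right)} = M^{2}$
$L{\left(P,Z \right)} = -7 + 2 P Z$ ($L{\left(P,Z \right)} = -2 - \left(5 - P Z - Z P\right) = -2 + \left(\left(P Z + P Z\right) - 5\right) = -2 + \left(2 P Z - 5\right) = -2 + \left(-5 + 2 P Z\right) = -7 + 2 P Z$)
$W = -13$ ($W = 36 - 7^{2} = 36 - 49 = -13$)
$f{\left(l,x \right)} = 12 + 14 l x$ ($f{\left(l,x \right)} = 14 l x + 12 = 12 + 14 l x$)
$f{\left(W,L{\left(1,3 \right)} \right)} \left(-1460\right) = \left(12 + 14 \left(-13\right) \left(-7 + 2 \cdot 1 \cdot 3\right)\right) \left(-1460\right) = \left(12 + 14 \left(-13\right) \left(-7 + 6\right)\right) \left(-1460\right) = \left(12 + 14 \left(-13\right) \left(-1\right)\right) \left(-1460\right) = \left(12 + 182\right) \left(-1460\right) = 194 \left(-1460\right) = -283240$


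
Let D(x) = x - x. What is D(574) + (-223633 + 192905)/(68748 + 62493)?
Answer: -30728/131241 ≈ -0.23413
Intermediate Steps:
D(x) = 0
D(574) + (-223633 + 192905)/(68748 + 62493) = 0 + (-223633 + 192905)/(68748 + 62493) = 0 - 30728/131241 = -30728/131241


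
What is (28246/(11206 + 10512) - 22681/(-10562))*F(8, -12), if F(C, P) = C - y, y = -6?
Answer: 2768220735/57346379 ≈ 48.272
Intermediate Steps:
F(C, P) = 6 + C (F(C, P) = C - 1*(-6) = C + 6 = 6 + C)
(28246/(11206 + 10512) - 22681/(-10562))*F(8, -12) = (28246/(11206 + 10512) - 22681/(-10562))*(6 + 8) = (28246/21718 - 22681*(-1/10562))*14 = (28246*(1/21718) + 22681/10562)*14 = (14123/10859 + 22681/10562)*14 = (395460105/114692758)*14 = 2768220735/57346379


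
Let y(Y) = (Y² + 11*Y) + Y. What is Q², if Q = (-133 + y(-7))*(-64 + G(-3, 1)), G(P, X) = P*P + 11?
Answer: 54641664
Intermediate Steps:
y(Y) = Y² + 12*Y
G(P, X) = 11 + P² (G(P, X) = P² + 11 = 11 + P²)
Q = 7392 (Q = (-133 - 7*(12 - 7))*(-64 + (11 + (-3)²)) = (-133 - 7*5)*(-64 + (11 + 9)) = (-133 - 35)*(-64 + 20) = -168*(-44) = 7392)
Q² = 7392² = 54641664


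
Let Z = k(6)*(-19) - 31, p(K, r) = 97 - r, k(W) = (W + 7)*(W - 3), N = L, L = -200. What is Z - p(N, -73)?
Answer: -942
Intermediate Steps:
N = -200
k(W) = (-3 + W)*(7 + W) (k(W) = (7 + W)*(-3 + W) = (-3 + W)*(7 + W))
Z = -772 (Z = (-21 + 6**2 + 4*6)*(-19) - 31 = (-21 + 36 + 24)*(-19) - 31 = 39*(-19) - 31 = -741 - 31 = -772)
Z - p(N, -73) = -772 - (97 - 1*(-73)) = -772 - (97 + 73) = -772 - 1*170 = -772 - 170 = -942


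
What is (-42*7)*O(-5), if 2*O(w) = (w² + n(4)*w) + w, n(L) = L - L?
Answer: -2940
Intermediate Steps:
n(L) = 0
O(w) = w/2 + w²/2 (O(w) = ((w² + 0*w) + w)/2 = ((w² + 0) + w)/2 = (w² + w)/2 = (w + w²)/2 = w/2 + w²/2)
(-42*7)*O(-5) = (-42*7)*((½)*(-5)*(1 - 5)) = -147*(-5)*(-4) = -294*10 = -2940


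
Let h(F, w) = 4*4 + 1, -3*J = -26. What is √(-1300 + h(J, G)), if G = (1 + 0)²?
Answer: I*√1283 ≈ 35.819*I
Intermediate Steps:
J = 26/3 (J = -⅓*(-26) = 26/3 ≈ 8.6667)
G = 1 (G = 1² = 1)
h(F, w) = 17 (h(F, w) = 16 + 1 = 17)
√(-1300 + h(J, G)) = √(-1300 + 17) = √(-1283) = I*√1283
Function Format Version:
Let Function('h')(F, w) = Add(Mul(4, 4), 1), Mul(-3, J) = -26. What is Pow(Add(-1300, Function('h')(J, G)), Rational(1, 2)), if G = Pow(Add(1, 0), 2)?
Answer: Mul(I, Pow(1283, Rational(1, 2))) ≈ Mul(35.819, I)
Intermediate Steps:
J = Rational(26, 3) (J = Mul(Rational(-1, 3), -26) = Rational(26, 3) ≈ 8.6667)
G = 1 (G = Pow(1, 2) = 1)
Function('h')(F, w) = 17 (Function('h')(F, w) = Add(16, 1) = 17)
Pow(Add(-1300, Function('h')(J, G)), Rational(1, 2)) = Pow(Add(-1300, 17), Rational(1, 2)) = Pow(-1283, Rational(1, 2)) = Mul(I, Pow(1283, Rational(1, 2)))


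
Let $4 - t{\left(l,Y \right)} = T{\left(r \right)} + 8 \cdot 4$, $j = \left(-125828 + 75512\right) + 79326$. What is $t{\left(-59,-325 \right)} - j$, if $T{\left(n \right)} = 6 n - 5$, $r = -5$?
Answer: $-29003$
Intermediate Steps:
$j = 29010$ ($j = -50316 + 79326 = 29010$)
$T{\left(n \right)} = -5 + 6 n$
$t{\left(l,Y \right)} = 7$ ($t{\left(l,Y \right)} = 4 - \left(\left(-5 + 6 \left(-5\right)\right) + 8 \cdot 4\right) = 4 - \left(\left(-5 - 30\right) + 32\right) = 4 - \left(-35 + 32\right) = 4 - -3 = 4 + 3 = 7$)
$t{\left(-59,-325 \right)} - j = 7 - 29010 = -29003$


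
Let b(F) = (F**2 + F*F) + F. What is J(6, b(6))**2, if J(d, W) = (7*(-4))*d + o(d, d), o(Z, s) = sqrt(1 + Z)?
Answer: (168 - sqrt(7))**2 ≈ 27342.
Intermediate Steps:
b(F) = F + 2*F**2 (b(F) = (F**2 + F**2) + F = 2*F**2 + F = F + 2*F**2)
J(d, W) = sqrt(1 + d) - 28*d (J(d, W) = (7*(-4))*d + sqrt(1 + d) = -28*d + sqrt(1 + d) = sqrt(1 + d) - 28*d)
J(6, b(6))**2 = (sqrt(1 + 6) - 28*6)**2 = (sqrt(7) - 168)**2 = (-168 + sqrt(7))**2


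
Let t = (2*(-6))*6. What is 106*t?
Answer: -7632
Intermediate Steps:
t = -72 (t = -12*6 = -72)
106*t = 106*(-72) = -7632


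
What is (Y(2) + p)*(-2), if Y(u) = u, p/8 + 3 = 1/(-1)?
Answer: 60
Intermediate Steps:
p = -32 (p = -24 + 8/(-1) = -24 + 8*(-1) = -24 - 8 = -32)
(Y(2) + p)*(-2) = (2 - 32)*(-2) = -30*(-2) = 60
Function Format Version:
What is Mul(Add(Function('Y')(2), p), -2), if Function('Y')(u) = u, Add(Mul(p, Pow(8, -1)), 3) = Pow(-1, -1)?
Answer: 60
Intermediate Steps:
p = -32 (p = Add(-24, Mul(8, Pow(-1, -1))) = Add(-24, Mul(8, -1)) = Add(-24, -8) = -32)
Mul(Add(Function('Y')(2), p), -2) = Mul(Add(2, -32), -2) = Mul(-30, -2) = 60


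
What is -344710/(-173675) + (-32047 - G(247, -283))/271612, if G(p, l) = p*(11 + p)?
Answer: 15398799349/9434442820 ≈ 1.6322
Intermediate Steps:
-344710/(-173675) + (-32047 - G(247, -283))/271612 = -344710/(-173675) + (-32047 - 247*(11 + 247))/271612 = -344710*(-1/173675) + (-32047 - 247*258)*(1/271612) = 68942/34735 + (-32047 - 1*63726)*(1/271612) = 68942/34735 + (-32047 - 63726)*(1/271612) = 68942/34735 - 95773*1/271612 = 68942/34735 - 95773/271612 = 15398799349/9434442820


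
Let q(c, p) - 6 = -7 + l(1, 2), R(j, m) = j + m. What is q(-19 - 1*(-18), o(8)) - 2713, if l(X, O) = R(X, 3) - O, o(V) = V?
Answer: -2712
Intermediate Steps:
l(X, O) = 3 + X - O (l(X, O) = (X + 3) - O = (3 + X) - O = 3 + X - O)
q(c, p) = 1 (q(c, p) = 6 + (-7 + (3 + 1 - 1*2)) = 6 + (-7 + (3 + 1 - 2)) = 6 + (-7 + 2) = 6 - 5 = 1)
q(-19 - 1*(-18), o(8)) - 2713 = 1 - 2713 = -2712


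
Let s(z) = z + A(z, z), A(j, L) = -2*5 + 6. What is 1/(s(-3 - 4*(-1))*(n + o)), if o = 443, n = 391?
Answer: -1/2502 ≈ -0.00039968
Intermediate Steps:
A(j, L) = -4 (A(j, L) = -10 + 6 = -4)
s(z) = -4 + z (s(z) = z - 4 = -4 + z)
1/(s(-3 - 4*(-1))*(n + o)) = 1/((-4 + (-3 - 4*(-1)))*(391 + 443)) = 1/((-4 + (-3 + 4))*834) = 1/((-4 + 1)*834) = 1/(-3*834) = 1/(-2502) = -1/2502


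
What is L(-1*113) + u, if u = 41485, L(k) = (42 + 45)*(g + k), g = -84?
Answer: 24346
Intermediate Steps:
L(k) = -7308 + 87*k (L(k) = (42 + 45)*(-84 + k) = 87*(-84 + k) = -7308 + 87*k)
L(-1*113) + u = (-7308 + 87*(-1*113)) + 41485 = (-7308 + 87*(-113)) + 41485 = (-7308 - 9831) + 41485 = -17139 + 41485 = 24346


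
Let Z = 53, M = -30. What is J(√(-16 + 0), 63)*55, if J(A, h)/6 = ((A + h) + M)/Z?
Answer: 10890/53 + 1320*I/53 ≈ 205.47 + 24.906*I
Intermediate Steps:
J(A, h) = -180/53 + 6*A/53 + 6*h/53 (J(A, h) = 6*(((A + h) - 30)/53) = 6*((-30 + A + h)*(1/53)) = 6*(-30/53 + A/53 + h/53) = -180/53 + 6*A/53 + 6*h/53)
J(√(-16 + 0), 63)*55 = (-180/53 + 6*√(-16 + 0)/53 + (6/53)*63)*55 = (-180/53 + 6*√(-16)/53 + 378/53)*55 = (-180/53 + 6*(4*I)/53 + 378/53)*55 = (-180/53 + 24*I/53 + 378/53)*55 = (198/53 + 24*I/53)*55 = 10890/53 + 1320*I/53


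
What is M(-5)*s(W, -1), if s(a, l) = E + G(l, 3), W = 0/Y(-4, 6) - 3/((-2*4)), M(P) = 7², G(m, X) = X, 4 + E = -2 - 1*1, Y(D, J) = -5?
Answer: -196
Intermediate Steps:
E = -7 (E = -4 + (-2 - 1*1) = -4 + (-2 - 1) = -4 - 3 = -7)
M(P) = 49
W = 3/8 (W = 0/(-5) - 3/((-2*4)) = 0*(-⅕) - 3/(-8) = 0 - 3*(-⅛) = 0 + 3/8 = 3/8 ≈ 0.37500)
s(a, l) = -4 (s(a, l) = -7 + 3 = -4)
M(-5)*s(W, -1) = 49*(-4) = -196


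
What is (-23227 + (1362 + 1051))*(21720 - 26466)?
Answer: 98783244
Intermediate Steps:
(-23227 + (1362 + 1051))*(21720 - 26466) = (-23227 + 2413)*(-4746) = -20814*(-4746) = 98783244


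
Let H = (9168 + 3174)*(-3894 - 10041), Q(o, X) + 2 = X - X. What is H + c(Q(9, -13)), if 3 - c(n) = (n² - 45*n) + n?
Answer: -171985859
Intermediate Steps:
Q(o, X) = -2 (Q(o, X) = -2 + (X - X) = -2 + 0 = -2)
c(n) = 3 - n² + 44*n (c(n) = 3 - ((n² - 45*n) + n) = 3 - (n² - 44*n) = 3 + (-n² + 44*n) = 3 - n² + 44*n)
H = -171985770 (H = 12342*(-13935) = -171985770)
H + c(Q(9, -13)) = -171985770 + (3 - 1*(-2)² + 44*(-2)) = -171985770 + (3 - 1*4 - 88) = -171985770 + (3 - 4 - 88) = -171985770 - 89 = -171985859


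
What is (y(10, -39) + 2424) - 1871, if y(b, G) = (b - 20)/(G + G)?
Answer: 21572/39 ≈ 553.13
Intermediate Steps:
y(b, G) = (-20 + b)/(2*G) (y(b, G) = (-20 + b)/((2*G)) = (-20 + b)*(1/(2*G)) = (-20 + b)/(2*G))
(y(10, -39) + 2424) - 1871 = ((½)*(-20 + 10)/(-39) + 2424) - 1871 = ((½)*(-1/39)*(-10) + 2424) - 1871 = (5/39 + 2424) - 1871 = 94541/39 - 1871 = 21572/39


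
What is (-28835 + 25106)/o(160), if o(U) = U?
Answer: -3729/160 ≈ -23.306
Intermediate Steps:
(-28835 + 25106)/o(160) = (-28835 + 25106)/160 = -3729*1/160 = -3729/160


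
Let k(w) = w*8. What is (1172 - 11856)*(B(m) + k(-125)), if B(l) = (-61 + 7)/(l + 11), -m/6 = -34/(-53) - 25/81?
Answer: 138467567416/12883 ≈ 1.0748e+7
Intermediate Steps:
m = -2858/1431 (m = -6*(-34/(-53) - 25/81) = -6*(-34*(-1/53) - 25*1/81) = -6*(34/53 - 25/81) = -6*1429/4293 = -2858/1431 ≈ -1.9972)
B(l) = -54/(11 + l)
k(w) = 8*w
(1172 - 11856)*(B(m) + k(-125)) = (1172 - 11856)*(-54/(11 - 2858/1431) + 8*(-125)) = -10684*(-54/12883/1431 - 1000) = -10684*(-54*1431/12883 - 1000) = -10684*(-77274/12883 - 1000) = -10684*(-12960274/12883) = 138467567416/12883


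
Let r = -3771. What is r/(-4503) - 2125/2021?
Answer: -649228/3033521 ≈ -0.21402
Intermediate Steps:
r/(-4503) - 2125/2021 = -3771/(-4503) - 2125/2021 = -3771*(-1/4503) - 2125*1/2021 = 1257/1501 - 2125/2021 = -649228/3033521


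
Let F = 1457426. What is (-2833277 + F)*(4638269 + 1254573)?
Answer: -8107672558542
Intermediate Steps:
(-2833277 + F)*(4638269 + 1254573) = (-2833277 + 1457426)*(4638269 + 1254573) = -1375851*5892842 = -8107672558542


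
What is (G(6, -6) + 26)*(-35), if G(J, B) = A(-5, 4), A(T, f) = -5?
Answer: -735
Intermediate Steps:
G(J, B) = -5
(G(6, -6) + 26)*(-35) = (-5 + 26)*(-35) = 21*(-35) = -735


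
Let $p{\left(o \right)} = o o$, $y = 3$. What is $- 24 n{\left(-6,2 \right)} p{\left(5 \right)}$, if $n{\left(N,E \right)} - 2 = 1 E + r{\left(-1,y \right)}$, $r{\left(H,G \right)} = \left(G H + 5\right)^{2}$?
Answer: $-4800$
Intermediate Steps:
$p{\left(o \right)} = o^{2}$
$r{\left(H,G \right)} = \left(5 + G H\right)^{2}$
$n{\left(N,E \right)} = 6 + E$ ($n{\left(N,E \right)} = 2 + \left(1 E + \left(5 + 3 \left(-1\right)\right)^{2}\right) = 2 + \left(E + \left(5 - 3\right)^{2}\right) = 2 + \left(E + 2^{2}\right) = 2 + \left(E + 4\right) = 2 + \left(4 + E\right) = 6 + E$)
$- 24 n{\left(-6,2 \right)} p{\left(5 \right)} = - 24 \left(6 + 2\right) 5^{2} = \left(-24\right) 8 \cdot 25 = \left(-192\right) 25 = -4800$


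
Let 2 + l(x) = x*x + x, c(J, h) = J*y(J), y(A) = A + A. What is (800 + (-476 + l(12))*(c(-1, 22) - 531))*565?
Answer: 96692970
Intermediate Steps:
y(A) = 2*A
c(J, h) = 2*J² (c(J, h) = J*(2*J) = 2*J²)
l(x) = -2 + x + x² (l(x) = -2 + (x*x + x) = -2 + (x² + x) = -2 + (x + x²) = -2 + x + x²)
(800 + (-476 + l(12))*(c(-1, 22) - 531))*565 = (800 + (-476 + (-2 + 12 + 12²))*(2*(-1)² - 531))*565 = (800 + (-476 + (-2 + 12 + 144))*(2*1 - 531))*565 = (800 + (-476 + 154)*(2 - 531))*565 = (800 - 322*(-529))*565 = (800 + 170338)*565 = 171138*565 = 96692970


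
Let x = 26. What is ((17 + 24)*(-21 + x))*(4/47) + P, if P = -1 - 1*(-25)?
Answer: 1948/47 ≈ 41.447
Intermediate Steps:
P = 24 (P = -1 + 25 = 24)
((17 + 24)*(-21 + x))*(4/47) + P = ((17 + 24)*(-21 + 26))*(4/47) + 24 = (41*5)*(4*(1/47)) + 24 = 205*(4/47) + 24 = 820/47 + 24 = 1948/47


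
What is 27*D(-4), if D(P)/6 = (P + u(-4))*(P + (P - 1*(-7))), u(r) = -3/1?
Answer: 1134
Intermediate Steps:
u(r) = -3 (u(r) = -3*1 = -3)
D(P) = 6*(-3 + P)*(7 + 2*P) (D(P) = 6*((P - 3)*(P + (P - 1*(-7)))) = 6*((-3 + P)*(P + (P + 7))) = 6*((-3 + P)*(P + (7 + P))) = 6*((-3 + P)*(7 + 2*P)) = 6*(-3 + P)*(7 + 2*P))
27*D(-4) = 27*(-126 + 6*(-4) + 12*(-4)²) = 27*(-126 - 24 + 12*16) = 27*(-126 - 24 + 192) = 27*42 = 1134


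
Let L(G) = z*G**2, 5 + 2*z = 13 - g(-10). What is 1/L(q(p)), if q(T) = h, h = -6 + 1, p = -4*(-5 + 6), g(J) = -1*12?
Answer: 1/250 ≈ 0.0040000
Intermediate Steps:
g(J) = -12
p = -4 (p = -4*1 = -4)
h = -5
q(T) = -5
z = 10 (z = -5/2 + (13 - 1*(-12))/2 = -5/2 + (13 + 12)/2 = -5/2 + (1/2)*25 = -5/2 + 25/2 = 10)
L(G) = 10*G**2
1/L(q(p)) = 1/(10*(-5)**2) = 1/(10*25) = 1/250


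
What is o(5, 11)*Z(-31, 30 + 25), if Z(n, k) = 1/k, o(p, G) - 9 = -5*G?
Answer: -46/55 ≈ -0.83636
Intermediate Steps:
o(p, G) = 9 - 5*G
o(5, 11)*Z(-31, 30 + 25) = (9 - 5*11)/(30 + 25) = (9 - 55)/55 = -46*1/55 = -46/55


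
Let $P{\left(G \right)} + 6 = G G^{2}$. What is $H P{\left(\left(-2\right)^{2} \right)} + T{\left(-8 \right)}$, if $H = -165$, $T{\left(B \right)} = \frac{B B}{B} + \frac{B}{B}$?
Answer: $-9577$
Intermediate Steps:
$P{\left(G \right)} = -6 + G^{3}$ ($P{\left(G \right)} = -6 + G G^{2} = -6 + G^{3}$)
$T{\left(B \right)} = 1 + B$ ($T{\left(B \right)} = \frac{B^{2}}{B} + 1 = B + 1 = 1 + B$)
$H P{\left(\left(-2\right)^{2} \right)} + T{\left(-8 \right)} = - 165 \left(-6 + \left(\left(-2\right)^{2}\right)^{3}\right) + \left(1 - 8\right) = - 165 \left(-6 + 4^{3}\right) - 7 = - 165 \left(-6 + 64\right) - 7 = \left(-165\right) 58 - 7 = -9570 - 7 = -9577$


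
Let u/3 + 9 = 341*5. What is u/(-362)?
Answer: -2544/181 ≈ -14.055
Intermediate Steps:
u = 5088 (u = -27 + 3*(341*5) = -27 + 3*1705 = -27 + 5115 = 5088)
u/(-362) = 5088/(-362) = 5088*(-1/362) = -2544/181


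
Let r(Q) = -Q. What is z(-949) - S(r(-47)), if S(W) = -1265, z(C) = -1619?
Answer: -354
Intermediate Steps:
z(-949) - S(r(-47)) = -1619 - 1*(-1265) = -1619 + 1265 = -354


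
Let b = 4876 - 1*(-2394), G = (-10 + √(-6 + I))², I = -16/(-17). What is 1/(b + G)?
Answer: 532117/3919156604 + 85*I*√1462/3919156604 ≈ 0.00013577 + 8.2928e-7*I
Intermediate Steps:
I = 16/17 (I = -16*(-1/17) = 16/17 ≈ 0.94118)
G = (-10 + I*√1462/17)² (G = (-10 + √(-6 + 16/17))² = (-10 + √(-86/17))² = (-10 + I*√1462/17)² ≈ 94.941 - 44.984*I)
b = 7270 (b = 4876 + 2394 = 7270)
1/(b + G) = 1/(7270 + (170 - I*√1462)²/289)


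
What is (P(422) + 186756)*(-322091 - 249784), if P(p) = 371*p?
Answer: -196334981250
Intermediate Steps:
(P(422) + 186756)*(-322091 - 249784) = (371*422 + 186756)*(-322091 - 249784) = (156562 + 186756)*(-571875) = 343318*(-571875) = -196334981250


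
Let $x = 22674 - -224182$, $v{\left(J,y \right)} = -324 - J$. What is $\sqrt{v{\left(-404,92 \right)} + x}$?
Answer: $2 \sqrt{61734} \approx 496.93$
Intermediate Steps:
$x = 246856$ ($x = 22674 + 224182 = 246856$)
$\sqrt{v{\left(-404,92 \right)} + x} = \sqrt{\left(-324 - -404\right) + 246856} = \sqrt{\left(-324 + 404\right) + 246856} = \sqrt{80 + 246856} = \sqrt{246936} = 2 \sqrt{61734}$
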